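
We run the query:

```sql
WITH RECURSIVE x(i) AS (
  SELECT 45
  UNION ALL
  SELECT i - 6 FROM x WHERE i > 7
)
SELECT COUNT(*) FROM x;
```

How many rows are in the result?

8

Base: i=45.
Iteration 1: 45 > 7 holds -> i = 45 - 6 = 39.
Iteration 2: 39 > 7 holds -> i = 39 - 6 = 33.
Iteration 3: 33 > 7 holds -> i = 33 - 6 = 27.
Iteration 4: 27 > 7 holds -> i = 27 - 6 = 21.
Iteration 5: 21 > 7 holds -> i = 21 - 6 = 15.
Iteration 6: 15 > 7 holds -> i = 15 - 6 = 9.
Iteration 7: 9 > 7 holds -> i = 9 - 6 = 3.
Iteration 8: 3 > 7 fails; recursion stops.
Total rows emitted: 8.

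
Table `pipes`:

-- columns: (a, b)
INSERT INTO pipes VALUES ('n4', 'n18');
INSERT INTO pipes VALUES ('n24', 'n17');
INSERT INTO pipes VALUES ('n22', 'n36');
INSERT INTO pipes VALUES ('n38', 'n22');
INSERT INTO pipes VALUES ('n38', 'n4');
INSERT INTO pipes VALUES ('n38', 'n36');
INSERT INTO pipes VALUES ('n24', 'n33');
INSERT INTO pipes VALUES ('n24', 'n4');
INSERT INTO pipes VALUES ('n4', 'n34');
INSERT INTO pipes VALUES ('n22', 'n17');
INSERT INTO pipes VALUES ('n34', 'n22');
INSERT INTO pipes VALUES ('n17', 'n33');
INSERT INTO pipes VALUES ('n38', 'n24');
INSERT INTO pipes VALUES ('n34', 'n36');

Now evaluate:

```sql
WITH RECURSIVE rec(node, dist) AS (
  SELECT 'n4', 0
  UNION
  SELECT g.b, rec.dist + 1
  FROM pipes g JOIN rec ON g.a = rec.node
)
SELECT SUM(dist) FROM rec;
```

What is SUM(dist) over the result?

16

Base: (n4, dist=0).
Iteration 1: edges from {n4} -> (n18, dist=1), (n34, dist=1).
Iteration 2: edges from {n18,n34} -> (n22, dist=2), (n36, dist=2).
Iteration 3: edges from {n22,n36} -> (n17, dist=3), (n36, dist=3).
Iteration 4: edges from {n17,n36} -> (n33, dist=4).
Iteration 5: no outgoing edges from {n33}; recursion stops.
SUM(dist) = 0 + 1 + 1 + 2 + 2 + 3 + 3 + 4 = 16.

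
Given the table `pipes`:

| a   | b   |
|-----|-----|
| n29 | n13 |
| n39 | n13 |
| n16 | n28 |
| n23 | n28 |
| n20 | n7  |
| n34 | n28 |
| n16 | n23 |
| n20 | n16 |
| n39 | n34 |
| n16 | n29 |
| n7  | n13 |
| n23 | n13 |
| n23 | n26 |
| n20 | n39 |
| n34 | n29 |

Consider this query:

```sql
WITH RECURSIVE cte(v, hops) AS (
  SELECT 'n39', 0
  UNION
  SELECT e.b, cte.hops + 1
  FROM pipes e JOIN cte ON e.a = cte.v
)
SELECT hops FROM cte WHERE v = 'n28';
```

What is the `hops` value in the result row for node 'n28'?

2

Base: (n39, hops=0).
Iteration 1: edges from {n39} -> (n13, hops=1), (n34, hops=1).
Iteration 2: edges from {n13,n34} -> (n28, hops=2), (n29, hops=2).
Iteration 3: edges from {n28,n29} -> (n13, hops=3).
Iteration 4: no outgoing edges from {n13}; recursion stops.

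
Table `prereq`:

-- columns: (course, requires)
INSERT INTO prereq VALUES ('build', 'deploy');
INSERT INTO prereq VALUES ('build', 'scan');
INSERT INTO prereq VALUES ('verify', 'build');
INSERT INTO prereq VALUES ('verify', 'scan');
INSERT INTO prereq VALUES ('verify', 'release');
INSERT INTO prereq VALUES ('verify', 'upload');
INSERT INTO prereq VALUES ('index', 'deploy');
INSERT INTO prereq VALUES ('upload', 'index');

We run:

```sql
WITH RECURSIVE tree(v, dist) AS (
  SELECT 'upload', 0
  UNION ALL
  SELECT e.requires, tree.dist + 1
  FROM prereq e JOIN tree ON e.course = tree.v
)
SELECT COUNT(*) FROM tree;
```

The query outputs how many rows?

Base: (upload, dist=0).
Iteration 1: edges from {upload} -> (index, dist=1).
Iteration 2: edges from {index} -> (deploy, dist=2).
Iteration 3: no outgoing edges from {deploy}; recursion stops.
Total rows emitted: 3.

3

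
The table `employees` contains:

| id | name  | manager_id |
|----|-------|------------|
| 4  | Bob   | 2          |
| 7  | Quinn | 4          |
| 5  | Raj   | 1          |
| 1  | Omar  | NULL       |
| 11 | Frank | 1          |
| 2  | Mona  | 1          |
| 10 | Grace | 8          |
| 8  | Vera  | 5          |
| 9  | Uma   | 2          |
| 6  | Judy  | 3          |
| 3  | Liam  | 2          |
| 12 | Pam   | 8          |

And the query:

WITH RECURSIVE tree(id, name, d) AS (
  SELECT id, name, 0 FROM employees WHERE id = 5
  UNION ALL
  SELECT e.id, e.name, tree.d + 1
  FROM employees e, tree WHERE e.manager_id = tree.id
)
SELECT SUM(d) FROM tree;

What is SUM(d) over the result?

Base: id=5 (Raj) at d 0.
Iteration 1: rows with manager_id in {5} -> Vera (id 8, d 1).
Iteration 2: rows with manager_id in {8} -> Grace (id 10, d 2), Pam (id 12, d 2).
Iteration 3: no rows with manager_id in {10,12}; recursion stops.
SUM(d) = 0 + 1 + 2 + 2 = 5.

5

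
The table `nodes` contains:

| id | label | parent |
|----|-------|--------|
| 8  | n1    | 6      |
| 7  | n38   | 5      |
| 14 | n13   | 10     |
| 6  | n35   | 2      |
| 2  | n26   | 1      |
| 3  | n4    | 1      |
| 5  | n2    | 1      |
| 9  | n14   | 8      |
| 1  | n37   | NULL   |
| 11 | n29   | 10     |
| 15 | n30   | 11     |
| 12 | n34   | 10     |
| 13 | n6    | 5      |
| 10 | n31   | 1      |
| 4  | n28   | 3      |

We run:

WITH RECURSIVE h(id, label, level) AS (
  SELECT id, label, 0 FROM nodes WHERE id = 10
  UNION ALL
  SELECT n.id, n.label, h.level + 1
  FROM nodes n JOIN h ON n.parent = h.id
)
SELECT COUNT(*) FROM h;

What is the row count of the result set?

Base: id=10 (n31) at level 0.
Iteration 1: rows with parent in {10} -> n29 (id 11, level 1), n34 (id 12, level 1), n13 (id 14, level 1).
Iteration 2: rows with parent in {11,12,14} -> n30 (id 15, level 2).
Iteration 3: no rows with parent in {15}; recursion stops.
Total rows emitted: 5.

5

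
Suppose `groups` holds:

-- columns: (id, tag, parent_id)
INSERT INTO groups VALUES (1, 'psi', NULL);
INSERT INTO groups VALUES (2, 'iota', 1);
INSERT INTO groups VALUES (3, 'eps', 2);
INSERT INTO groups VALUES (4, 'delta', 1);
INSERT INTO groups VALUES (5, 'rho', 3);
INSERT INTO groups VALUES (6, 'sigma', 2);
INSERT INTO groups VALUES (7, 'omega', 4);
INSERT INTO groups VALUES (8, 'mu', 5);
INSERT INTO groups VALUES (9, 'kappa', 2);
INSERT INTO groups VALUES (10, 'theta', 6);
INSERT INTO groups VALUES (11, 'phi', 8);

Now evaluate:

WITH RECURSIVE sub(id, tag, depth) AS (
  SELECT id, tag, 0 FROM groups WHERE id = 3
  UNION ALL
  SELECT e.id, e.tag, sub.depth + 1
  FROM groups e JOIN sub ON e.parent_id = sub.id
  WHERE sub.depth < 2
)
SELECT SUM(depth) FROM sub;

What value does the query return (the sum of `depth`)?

3

Base: id=3 (eps) at depth 0.
Iteration 1: rows with parent_id in {3} -> rho (id 5, depth 1).
Iteration 2: rows with parent_id in {5} -> mu (id 8, depth 2).
Iteration 3: depth < 2 fails for all current rows; recursion stops.
SUM(depth) = 0 + 1 + 2 = 3.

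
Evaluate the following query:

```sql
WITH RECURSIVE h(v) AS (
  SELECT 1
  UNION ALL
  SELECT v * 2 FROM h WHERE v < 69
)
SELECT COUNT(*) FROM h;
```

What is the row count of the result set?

8

Base: v=1.
Iteration 1: 1 < 69 holds -> v = 1 * 2 = 2.
Iteration 2: 2 < 69 holds -> v = 2 * 2 = 4.
Iteration 3: 4 < 69 holds -> v = 4 * 2 = 8.
Iteration 4: 8 < 69 holds -> v = 8 * 2 = 16.
Iteration 5: 16 < 69 holds -> v = 16 * 2 = 32.
Iteration 6: 32 < 69 holds -> v = 32 * 2 = 64.
Iteration 7: 64 < 69 holds -> v = 64 * 2 = 128.
Iteration 8: 128 < 69 fails; recursion stops.
Total rows emitted: 8.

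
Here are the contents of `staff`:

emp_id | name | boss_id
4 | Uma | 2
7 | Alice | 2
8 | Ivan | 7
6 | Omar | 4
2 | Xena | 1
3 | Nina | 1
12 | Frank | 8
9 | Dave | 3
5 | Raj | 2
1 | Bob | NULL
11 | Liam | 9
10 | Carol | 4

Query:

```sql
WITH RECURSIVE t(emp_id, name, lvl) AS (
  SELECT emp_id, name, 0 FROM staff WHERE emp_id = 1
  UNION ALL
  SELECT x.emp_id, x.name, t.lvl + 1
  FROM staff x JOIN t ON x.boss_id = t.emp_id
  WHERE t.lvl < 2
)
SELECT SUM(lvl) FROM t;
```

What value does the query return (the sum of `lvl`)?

Base: emp_id=1 (Bob) at lvl 0.
Iteration 1: rows with boss_id in {1} -> Xena (id 2, lvl 1), Nina (id 3, lvl 1).
Iteration 2: rows with boss_id in {2,3} -> Uma (id 4, lvl 2), Raj (id 5, lvl 2), Alice (id 7, lvl 2), Dave (id 9, lvl 2).
Iteration 3: lvl < 2 fails for all current rows; recursion stops.
SUM(lvl) = 0 + 1 + 1 + 2 + 2 + 2 + 2 = 10.

10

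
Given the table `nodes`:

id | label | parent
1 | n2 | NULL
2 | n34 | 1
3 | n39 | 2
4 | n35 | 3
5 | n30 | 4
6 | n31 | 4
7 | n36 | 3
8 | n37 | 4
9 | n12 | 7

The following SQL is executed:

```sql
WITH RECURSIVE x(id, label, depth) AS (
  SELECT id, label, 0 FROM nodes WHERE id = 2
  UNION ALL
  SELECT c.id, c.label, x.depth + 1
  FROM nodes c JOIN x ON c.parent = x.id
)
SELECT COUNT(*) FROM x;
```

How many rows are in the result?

8

Base: id=2 (n34) at depth 0.
Iteration 1: rows with parent in {2} -> n39 (id 3, depth 1).
Iteration 2: rows with parent in {3} -> n35 (id 4, depth 2), n36 (id 7, depth 2).
Iteration 3: rows with parent in {4,7} -> n30 (id 5, depth 3), n31 (id 6, depth 3), n37 (id 8, depth 3), n12 (id 9, depth 3).
Iteration 4: no rows with parent in {5,6,8,9}; recursion stops.
Total rows emitted: 8.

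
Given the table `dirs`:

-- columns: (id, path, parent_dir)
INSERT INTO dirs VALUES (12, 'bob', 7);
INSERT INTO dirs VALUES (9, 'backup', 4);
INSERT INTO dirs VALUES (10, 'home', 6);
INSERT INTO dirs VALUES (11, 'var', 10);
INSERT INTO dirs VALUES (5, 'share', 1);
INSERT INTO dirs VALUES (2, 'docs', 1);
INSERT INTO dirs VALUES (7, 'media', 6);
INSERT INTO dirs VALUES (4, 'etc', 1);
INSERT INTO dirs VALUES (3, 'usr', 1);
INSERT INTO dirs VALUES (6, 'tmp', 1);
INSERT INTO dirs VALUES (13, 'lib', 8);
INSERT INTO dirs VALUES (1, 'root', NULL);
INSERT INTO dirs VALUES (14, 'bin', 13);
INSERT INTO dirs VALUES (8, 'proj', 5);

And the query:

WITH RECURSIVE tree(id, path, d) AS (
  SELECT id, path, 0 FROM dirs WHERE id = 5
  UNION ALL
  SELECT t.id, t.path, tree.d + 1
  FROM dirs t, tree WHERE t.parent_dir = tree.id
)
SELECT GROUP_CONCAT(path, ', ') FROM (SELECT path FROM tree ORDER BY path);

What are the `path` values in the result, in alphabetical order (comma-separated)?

bin, lib, proj, share

Base: id=5 (share) at d 0.
Iteration 1: rows with parent_dir in {5} -> proj (id 8, d 1).
Iteration 2: rows with parent_dir in {8} -> lib (id 13, d 2).
Iteration 3: rows with parent_dir in {13} -> bin (id 14, d 3).
Iteration 4: no rows with parent_dir in {14}; recursion stops.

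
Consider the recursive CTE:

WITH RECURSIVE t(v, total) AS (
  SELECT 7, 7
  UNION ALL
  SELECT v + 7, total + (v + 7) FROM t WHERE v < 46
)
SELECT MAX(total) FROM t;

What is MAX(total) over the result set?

Base: v=7, total=7.
Iteration 1: 7 < 46 holds -> v = 7 + 7 = 14, total = 7 + 14 = 21.
Iteration 2: 14 < 46 holds -> v = 14 + 7 = 21, total = 21 + 21 = 42.
Iteration 3: 21 < 46 holds -> v = 21 + 7 = 28, total = 42 + 28 = 70.
Iteration 4: 28 < 46 holds -> v = 28 + 7 = 35, total = 70 + 35 = 105.
Iteration 5: 35 < 46 holds -> v = 35 + 7 = 42, total = 105 + 42 = 147.
Iteration 6: 42 < 46 holds -> v = 42 + 7 = 49, total = 147 + 49 = 196.
Iteration 7: 49 < 46 fails; recursion stops.
total values: 7, 21, 42, 70, 105, 147, 196; the maximum is 196.

196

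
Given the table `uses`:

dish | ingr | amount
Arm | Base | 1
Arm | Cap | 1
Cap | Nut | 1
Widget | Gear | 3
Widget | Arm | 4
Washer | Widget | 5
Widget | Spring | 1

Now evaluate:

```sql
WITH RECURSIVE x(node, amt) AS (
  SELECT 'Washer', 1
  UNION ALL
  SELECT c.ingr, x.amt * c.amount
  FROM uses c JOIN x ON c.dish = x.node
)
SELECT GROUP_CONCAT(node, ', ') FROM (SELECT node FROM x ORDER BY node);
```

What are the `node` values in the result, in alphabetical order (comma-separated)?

Arm, Base, Cap, Gear, Nut, Spring, Washer, Widget

Base: (Washer, amt=1).
Iteration 1: components of {Washer} -> Widget = 1*5 = 5.
Iteration 2: components of {Widget} -> Arm = 5*4 = 20, Gear = 5*3 = 15, Spring = 5*1 = 5.
Iteration 3: components of {Arm,Gear,Spring} -> Base = 20*1 = 20, Cap = 20*1 = 20.
Iteration 4: components of {Base,Cap} -> Nut = 20*1 = 20.
Iteration 5: no further components; recursion stops.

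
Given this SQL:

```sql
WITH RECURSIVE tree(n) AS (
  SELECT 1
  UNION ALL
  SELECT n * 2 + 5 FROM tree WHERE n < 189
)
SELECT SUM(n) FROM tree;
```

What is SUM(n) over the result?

727

Base: n=1.
Iteration 1: 1 < 189 holds -> n = 1 * 2 + 5 = 7.
Iteration 2: 7 < 189 holds -> n = 7 * 2 + 5 = 19.
Iteration 3: 19 < 189 holds -> n = 19 * 2 + 5 = 43.
Iteration 4: 43 < 189 holds -> n = 43 * 2 + 5 = 91.
Iteration 5: 91 < 189 holds -> n = 91 * 2 + 5 = 187.
Iteration 6: 187 < 189 holds -> n = 187 * 2 + 5 = 379.
Iteration 7: 379 < 189 fails; recursion stops.
SUM(n) = 1 + 7 + 19 + 43 + 91 + 187 + 379 = 727.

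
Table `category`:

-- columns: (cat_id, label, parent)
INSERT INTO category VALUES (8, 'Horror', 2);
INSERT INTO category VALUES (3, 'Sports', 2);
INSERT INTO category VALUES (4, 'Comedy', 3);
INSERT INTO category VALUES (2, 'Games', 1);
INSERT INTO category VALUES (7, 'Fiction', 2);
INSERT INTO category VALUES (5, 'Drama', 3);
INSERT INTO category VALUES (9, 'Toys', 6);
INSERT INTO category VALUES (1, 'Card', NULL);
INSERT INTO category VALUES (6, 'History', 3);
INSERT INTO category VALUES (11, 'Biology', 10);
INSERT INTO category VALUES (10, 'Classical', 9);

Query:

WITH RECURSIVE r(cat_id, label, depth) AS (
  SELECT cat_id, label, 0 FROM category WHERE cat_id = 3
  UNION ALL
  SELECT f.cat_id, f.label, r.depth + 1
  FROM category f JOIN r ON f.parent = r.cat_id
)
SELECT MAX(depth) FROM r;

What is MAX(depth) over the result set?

Base: cat_id=3 (Sports) at depth 0.
Iteration 1: rows with parent in {3} -> Comedy (id 4, depth 1), Drama (id 5, depth 1), History (id 6, depth 1).
Iteration 2: rows with parent in {4,5,6} -> Toys (id 9, depth 2).
Iteration 3: rows with parent in {9} -> Classical (id 10, depth 3).
Iteration 4: rows with parent in {10} -> Biology (id 11, depth 4).
Iteration 5: no rows with parent in {11}; recursion stops.
depth values: 0, 1, 1, 1, 2, 3, 4; the maximum is 4.

4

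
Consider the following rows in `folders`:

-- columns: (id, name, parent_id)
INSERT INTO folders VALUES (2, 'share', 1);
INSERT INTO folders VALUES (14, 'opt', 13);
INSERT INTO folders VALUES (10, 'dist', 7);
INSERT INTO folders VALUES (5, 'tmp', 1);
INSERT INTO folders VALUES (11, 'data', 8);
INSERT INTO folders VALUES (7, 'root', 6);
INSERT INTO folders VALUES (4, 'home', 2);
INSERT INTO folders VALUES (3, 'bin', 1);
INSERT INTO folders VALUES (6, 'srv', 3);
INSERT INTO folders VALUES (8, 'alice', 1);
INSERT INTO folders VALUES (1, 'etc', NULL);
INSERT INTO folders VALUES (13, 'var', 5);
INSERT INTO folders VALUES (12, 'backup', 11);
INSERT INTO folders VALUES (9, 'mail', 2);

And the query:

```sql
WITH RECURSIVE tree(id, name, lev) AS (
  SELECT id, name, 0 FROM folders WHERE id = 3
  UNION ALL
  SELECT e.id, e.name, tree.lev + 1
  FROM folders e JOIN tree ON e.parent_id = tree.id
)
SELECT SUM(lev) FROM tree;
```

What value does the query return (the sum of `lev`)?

6

Base: id=3 (bin) at lev 0.
Iteration 1: rows with parent_id in {3} -> srv (id 6, lev 1).
Iteration 2: rows with parent_id in {6} -> root (id 7, lev 2).
Iteration 3: rows with parent_id in {7} -> dist (id 10, lev 3).
Iteration 4: no rows with parent_id in {10}; recursion stops.
SUM(lev) = 0 + 1 + 2 + 3 = 6.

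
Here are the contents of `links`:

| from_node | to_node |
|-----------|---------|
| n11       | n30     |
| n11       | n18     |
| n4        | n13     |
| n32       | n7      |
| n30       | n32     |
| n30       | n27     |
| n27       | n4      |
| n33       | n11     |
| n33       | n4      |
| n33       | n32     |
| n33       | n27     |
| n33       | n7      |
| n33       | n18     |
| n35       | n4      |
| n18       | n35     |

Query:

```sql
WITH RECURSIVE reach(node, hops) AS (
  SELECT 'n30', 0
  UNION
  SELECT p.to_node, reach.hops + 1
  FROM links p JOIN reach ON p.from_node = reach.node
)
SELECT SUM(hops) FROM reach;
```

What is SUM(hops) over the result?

Base: (n30, hops=0).
Iteration 1: edges from {n30} -> (n27, hops=1), (n32, hops=1).
Iteration 2: edges from {n27,n32} -> (n4, hops=2), (n7, hops=2).
Iteration 3: edges from {n4,n7} -> (n13, hops=3).
Iteration 4: no outgoing edges from {n13}; recursion stops.
SUM(hops) = 0 + 1 + 1 + 2 + 2 + 3 = 9.

9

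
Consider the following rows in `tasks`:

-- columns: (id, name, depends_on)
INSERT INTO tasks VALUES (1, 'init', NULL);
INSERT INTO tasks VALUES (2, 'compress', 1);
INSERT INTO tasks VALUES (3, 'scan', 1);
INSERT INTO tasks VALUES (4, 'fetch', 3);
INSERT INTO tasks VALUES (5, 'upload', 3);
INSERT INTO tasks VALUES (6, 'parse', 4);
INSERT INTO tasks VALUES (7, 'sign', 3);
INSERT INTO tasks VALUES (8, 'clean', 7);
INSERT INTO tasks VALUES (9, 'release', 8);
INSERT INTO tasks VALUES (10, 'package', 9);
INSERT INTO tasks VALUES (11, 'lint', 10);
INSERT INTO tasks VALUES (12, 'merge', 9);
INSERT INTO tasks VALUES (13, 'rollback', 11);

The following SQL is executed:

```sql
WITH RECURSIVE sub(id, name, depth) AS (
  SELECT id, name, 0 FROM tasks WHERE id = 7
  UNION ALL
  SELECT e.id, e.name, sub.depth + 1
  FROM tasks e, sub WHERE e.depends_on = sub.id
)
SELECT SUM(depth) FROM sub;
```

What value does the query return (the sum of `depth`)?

Base: id=7 (sign) at depth 0.
Iteration 1: rows with depends_on in {7} -> clean (id 8, depth 1).
Iteration 2: rows with depends_on in {8} -> release (id 9, depth 2).
Iteration 3: rows with depends_on in {9} -> package (id 10, depth 3), merge (id 12, depth 3).
Iteration 4: rows with depends_on in {10,12} -> lint (id 11, depth 4).
Iteration 5: rows with depends_on in {11} -> rollback (id 13, depth 5).
Iteration 6: no rows with depends_on in {13}; recursion stops.
SUM(depth) = 0 + 1 + 2 + 3 + 3 + 4 + 5 = 18.

18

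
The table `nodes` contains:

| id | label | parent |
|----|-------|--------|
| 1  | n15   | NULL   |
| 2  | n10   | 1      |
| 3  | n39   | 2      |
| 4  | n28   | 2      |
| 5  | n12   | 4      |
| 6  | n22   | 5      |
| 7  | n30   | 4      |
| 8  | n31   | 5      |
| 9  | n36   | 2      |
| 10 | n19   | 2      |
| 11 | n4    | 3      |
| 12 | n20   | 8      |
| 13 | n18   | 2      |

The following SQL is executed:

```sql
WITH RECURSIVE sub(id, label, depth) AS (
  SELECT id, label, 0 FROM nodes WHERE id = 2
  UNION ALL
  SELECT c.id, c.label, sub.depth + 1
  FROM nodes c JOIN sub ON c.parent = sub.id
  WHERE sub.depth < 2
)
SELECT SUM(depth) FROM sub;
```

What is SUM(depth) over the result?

Base: id=2 (n10) at depth 0.
Iteration 1: rows with parent in {2} -> n39 (id 3, depth 1), n28 (id 4, depth 1), n36 (id 9, depth 1), n19 (id 10, depth 1), n18 (id 13, depth 1).
Iteration 2: rows with parent in {3,4,9,10,13} -> n12 (id 5, depth 2), n30 (id 7, depth 2), n4 (id 11, depth 2).
Iteration 3: depth < 2 fails for all current rows; recursion stops.
SUM(depth) = 0 + 1 + 1 + 1 + 1 + 1 + 2 + 2 + 2 = 11.

11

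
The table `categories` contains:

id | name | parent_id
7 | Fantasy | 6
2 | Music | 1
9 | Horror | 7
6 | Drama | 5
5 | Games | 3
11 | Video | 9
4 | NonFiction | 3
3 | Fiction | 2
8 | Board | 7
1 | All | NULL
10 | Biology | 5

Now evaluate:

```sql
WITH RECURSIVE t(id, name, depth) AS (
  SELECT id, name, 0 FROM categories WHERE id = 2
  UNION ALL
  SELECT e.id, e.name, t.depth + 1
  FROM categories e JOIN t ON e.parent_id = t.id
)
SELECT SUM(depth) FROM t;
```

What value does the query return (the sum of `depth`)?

31

Base: id=2 (Music) at depth 0.
Iteration 1: rows with parent_id in {2} -> Fiction (id 3, depth 1).
Iteration 2: rows with parent_id in {3} -> NonFiction (id 4, depth 2), Games (id 5, depth 2).
Iteration 3: rows with parent_id in {4,5} -> Drama (id 6, depth 3), Biology (id 10, depth 3).
Iteration 4: rows with parent_id in {6,10} -> Fantasy (id 7, depth 4).
Iteration 5: rows with parent_id in {7} -> Board (id 8, depth 5), Horror (id 9, depth 5).
Iteration 6: rows with parent_id in {8,9} -> Video (id 11, depth 6).
Iteration 7: no rows with parent_id in {11}; recursion stops.
SUM(depth) = 0 + 1 + 2 + 2 + 3 + 3 + 4 + 5 + 5 + 6 = 31.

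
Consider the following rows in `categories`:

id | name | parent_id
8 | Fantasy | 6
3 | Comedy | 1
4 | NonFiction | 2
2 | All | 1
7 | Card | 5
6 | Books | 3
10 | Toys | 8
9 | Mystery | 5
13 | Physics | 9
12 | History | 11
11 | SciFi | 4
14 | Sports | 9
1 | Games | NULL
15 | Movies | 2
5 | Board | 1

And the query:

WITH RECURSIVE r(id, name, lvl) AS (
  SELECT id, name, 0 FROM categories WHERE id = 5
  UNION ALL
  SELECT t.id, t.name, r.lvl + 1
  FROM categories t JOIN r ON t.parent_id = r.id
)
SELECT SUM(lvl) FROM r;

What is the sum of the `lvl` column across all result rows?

6

Base: id=5 (Board) at lvl 0.
Iteration 1: rows with parent_id in {5} -> Card (id 7, lvl 1), Mystery (id 9, lvl 1).
Iteration 2: rows with parent_id in {7,9} -> Physics (id 13, lvl 2), Sports (id 14, lvl 2).
Iteration 3: no rows with parent_id in {13,14}; recursion stops.
SUM(lvl) = 0 + 1 + 1 + 2 + 2 = 6.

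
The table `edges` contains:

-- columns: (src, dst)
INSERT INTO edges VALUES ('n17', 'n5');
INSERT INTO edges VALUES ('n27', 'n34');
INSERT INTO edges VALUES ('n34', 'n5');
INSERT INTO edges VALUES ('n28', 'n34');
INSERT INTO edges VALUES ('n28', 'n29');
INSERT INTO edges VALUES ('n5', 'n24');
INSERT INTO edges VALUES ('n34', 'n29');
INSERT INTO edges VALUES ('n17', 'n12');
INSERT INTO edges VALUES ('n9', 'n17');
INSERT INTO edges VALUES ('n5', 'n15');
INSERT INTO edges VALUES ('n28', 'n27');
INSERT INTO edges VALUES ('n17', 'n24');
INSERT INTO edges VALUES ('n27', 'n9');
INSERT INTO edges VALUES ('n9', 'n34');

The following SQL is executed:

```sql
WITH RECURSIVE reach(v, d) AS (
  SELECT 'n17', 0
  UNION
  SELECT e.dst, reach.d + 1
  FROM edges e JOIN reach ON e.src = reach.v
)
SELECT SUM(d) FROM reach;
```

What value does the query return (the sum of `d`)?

7

Base: (n17, d=0).
Iteration 1: edges from {n17} -> (n12, d=1), (n24, d=1), (n5, d=1).
Iteration 2: edges from {n12,n24,n5} -> (n15, d=2), (n24, d=2).
Iteration 3: no outgoing edges from {n15,n24}; recursion stops.
SUM(d) = 0 + 1 + 1 + 1 + 2 + 2 = 7.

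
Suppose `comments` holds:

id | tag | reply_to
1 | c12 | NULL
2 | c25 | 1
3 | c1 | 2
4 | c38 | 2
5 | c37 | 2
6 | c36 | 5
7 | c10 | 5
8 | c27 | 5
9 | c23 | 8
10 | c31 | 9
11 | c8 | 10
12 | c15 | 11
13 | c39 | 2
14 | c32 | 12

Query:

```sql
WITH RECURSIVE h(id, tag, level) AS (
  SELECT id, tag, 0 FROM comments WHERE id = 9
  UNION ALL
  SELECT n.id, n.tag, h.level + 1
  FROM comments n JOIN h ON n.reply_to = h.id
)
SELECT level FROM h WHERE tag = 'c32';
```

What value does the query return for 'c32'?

Base: id=9 (c23) at level 0.
Iteration 1: rows with reply_to in {9} -> c31 (id 10, level 1).
Iteration 2: rows with reply_to in {10} -> c8 (id 11, level 2).
Iteration 3: rows with reply_to in {11} -> c15 (id 12, level 3).
Iteration 4: rows with reply_to in {12} -> c32 (id 14, level 4).
Iteration 5: no rows with reply_to in {14}; recursion stops.

4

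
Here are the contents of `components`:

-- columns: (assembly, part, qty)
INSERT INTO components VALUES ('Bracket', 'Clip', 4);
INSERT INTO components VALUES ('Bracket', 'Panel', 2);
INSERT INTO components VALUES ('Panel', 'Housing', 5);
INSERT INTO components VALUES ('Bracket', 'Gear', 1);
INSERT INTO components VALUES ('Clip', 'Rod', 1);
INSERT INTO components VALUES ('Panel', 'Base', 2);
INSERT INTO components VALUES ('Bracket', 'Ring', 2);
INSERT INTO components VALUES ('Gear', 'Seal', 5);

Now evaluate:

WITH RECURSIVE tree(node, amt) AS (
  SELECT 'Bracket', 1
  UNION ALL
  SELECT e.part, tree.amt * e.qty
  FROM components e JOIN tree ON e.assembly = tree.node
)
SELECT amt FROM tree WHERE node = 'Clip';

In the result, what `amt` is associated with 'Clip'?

Base: (Bracket, amt=1).
Iteration 1: components of {Bracket} -> Clip = 1*4 = 4, Gear = 1*1 = 1, Panel = 1*2 = 2, Ring = 1*2 = 2.
Iteration 2: components of {Clip,Gear,Panel,Ring} -> Base = 2*2 = 4, Housing = 2*5 = 10, Rod = 4*1 = 4, Seal = 1*5 = 5.
Iteration 3: no further components; recursion stops.

4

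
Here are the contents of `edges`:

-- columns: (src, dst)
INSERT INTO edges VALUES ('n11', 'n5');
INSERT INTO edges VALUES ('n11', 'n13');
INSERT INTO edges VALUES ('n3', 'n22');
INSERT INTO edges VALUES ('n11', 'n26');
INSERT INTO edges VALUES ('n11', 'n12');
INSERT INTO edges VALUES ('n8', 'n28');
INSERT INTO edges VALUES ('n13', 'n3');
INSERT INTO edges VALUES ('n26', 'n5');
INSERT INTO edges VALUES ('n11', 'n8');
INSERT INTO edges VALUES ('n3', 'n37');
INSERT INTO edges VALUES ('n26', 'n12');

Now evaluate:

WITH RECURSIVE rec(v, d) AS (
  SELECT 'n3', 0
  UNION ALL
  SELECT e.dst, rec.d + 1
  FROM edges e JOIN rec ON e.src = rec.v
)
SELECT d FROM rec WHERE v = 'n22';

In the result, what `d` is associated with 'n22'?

1

Base: (n3, d=0).
Iteration 1: edges from {n3} -> (n22, d=1), (n37, d=1).
Iteration 2: no outgoing edges from {n22,n37}; recursion stops.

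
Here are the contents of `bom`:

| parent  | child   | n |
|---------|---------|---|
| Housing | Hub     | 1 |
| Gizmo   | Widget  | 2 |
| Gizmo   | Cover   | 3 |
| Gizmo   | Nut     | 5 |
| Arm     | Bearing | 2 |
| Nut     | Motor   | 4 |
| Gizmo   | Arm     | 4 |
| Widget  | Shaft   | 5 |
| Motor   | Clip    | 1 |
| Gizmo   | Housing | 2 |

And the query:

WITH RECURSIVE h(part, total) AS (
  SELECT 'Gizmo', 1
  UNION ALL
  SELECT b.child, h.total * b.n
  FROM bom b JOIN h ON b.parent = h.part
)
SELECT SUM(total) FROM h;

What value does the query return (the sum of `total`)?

77

Base: (Gizmo, total=1).
Iteration 1: components of {Gizmo} -> Arm = 1*4 = 4, Cover = 1*3 = 3, Housing = 1*2 = 2, Nut = 1*5 = 5, Widget = 1*2 = 2.
Iteration 2: components of {Arm,Cover,Housing,Nut,Widget} -> Bearing = 4*2 = 8, Hub = 2*1 = 2, Motor = 5*4 = 20, Shaft = 2*5 = 10.
Iteration 3: components of {Bearing,Hub,Motor,Shaft} -> Clip = 20*1 = 20.
Iteration 4: no further components; recursion stops.
SUM(total) = 1 + 2 + 2 + 4 + 5 + 3 + 10 + 2 + 8 + 20 + 20 = 77.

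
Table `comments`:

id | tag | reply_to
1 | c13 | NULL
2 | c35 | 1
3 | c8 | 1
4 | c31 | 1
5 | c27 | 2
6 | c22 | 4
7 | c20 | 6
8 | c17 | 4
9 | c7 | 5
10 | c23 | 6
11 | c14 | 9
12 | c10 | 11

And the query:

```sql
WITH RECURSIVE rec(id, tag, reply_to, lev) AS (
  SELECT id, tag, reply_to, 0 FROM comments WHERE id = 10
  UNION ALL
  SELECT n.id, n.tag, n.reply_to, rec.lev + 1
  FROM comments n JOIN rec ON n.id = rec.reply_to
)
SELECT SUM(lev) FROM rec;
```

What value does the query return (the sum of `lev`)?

Base: id=10 (c23), reply_to=6, lev 0.
Iteration 1: join on id=6 -> c22 (id 6, reply_to=4, lev 1).
Iteration 2: join on id=4 -> c31 (id 4, reply_to=1, lev 2).
Iteration 3: join on id=1 -> c13 (id 1, reply_to=NULL, lev 3).
Iteration 4: reply_to is NULL; no match; recursion stops.
SUM(lev) = 0 + 1 + 2 + 3 = 6.

6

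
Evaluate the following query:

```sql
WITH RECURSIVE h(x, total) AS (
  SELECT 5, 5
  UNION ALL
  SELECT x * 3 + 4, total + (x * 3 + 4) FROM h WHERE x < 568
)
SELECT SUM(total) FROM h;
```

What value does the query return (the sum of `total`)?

Base: x=5, total=5.
Iteration 1: 5 < 568 holds -> x = 5 * 3 + 4 = 19, total = 5 + 19 = 24.
Iteration 2: 19 < 568 holds -> x = 19 * 3 + 4 = 61, total = 24 + 61 = 85.
Iteration 3: 61 < 568 holds -> x = 61 * 3 + 4 = 187, total = 85 + 187 = 272.
Iteration 4: 187 < 568 holds -> x = 187 * 3 + 4 = 565, total = 272 + 565 = 837.
Iteration 5: 565 < 568 holds -> x = 565 * 3 + 4 = 1699, total = 837 + 1699 = 2536.
Iteration 6: 1699 < 568 fails; recursion stops.
SUM(total) = 5 + 24 + 85 + 272 + 837 + 2536 = 3759.

3759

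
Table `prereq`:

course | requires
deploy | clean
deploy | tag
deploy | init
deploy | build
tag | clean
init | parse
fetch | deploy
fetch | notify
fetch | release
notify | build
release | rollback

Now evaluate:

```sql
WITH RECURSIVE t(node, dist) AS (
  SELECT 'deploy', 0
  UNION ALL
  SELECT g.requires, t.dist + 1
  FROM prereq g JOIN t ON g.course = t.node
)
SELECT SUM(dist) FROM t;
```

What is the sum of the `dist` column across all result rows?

8

Base: (deploy, dist=0).
Iteration 1: edges from {deploy} -> (build, dist=1), (clean, dist=1), (init, dist=1), (tag, dist=1).
Iteration 2: edges from {build,clean,init,tag} -> (clean, dist=2), (parse, dist=2).
Iteration 3: no outgoing edges from {clean,parse}; recursion stops.
SUM(dist) = 0 + 1 + 1 + 1 + 1 + 2 + 2 = 8.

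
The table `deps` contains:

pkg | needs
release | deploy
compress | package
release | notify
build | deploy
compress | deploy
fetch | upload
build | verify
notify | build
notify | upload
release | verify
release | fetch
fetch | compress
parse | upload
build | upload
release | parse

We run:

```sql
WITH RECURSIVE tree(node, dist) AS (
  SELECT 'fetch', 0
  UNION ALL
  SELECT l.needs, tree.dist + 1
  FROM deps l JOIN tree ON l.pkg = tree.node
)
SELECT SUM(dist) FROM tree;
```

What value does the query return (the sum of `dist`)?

Base: (fetch, dist=0).
Iteration 1: edges from {fetch} -> (compress, dist=1), (upload, dist=1).
Iteration 2: edges from {compress,upload} -> (deploy, dist=2), (package, dist=2).
Iteration 3: no outgoing edges from {deploy,package}; recursion stops.
SUM(dist) = 0 + 1 + 1 + 2 + 2 = 6.

6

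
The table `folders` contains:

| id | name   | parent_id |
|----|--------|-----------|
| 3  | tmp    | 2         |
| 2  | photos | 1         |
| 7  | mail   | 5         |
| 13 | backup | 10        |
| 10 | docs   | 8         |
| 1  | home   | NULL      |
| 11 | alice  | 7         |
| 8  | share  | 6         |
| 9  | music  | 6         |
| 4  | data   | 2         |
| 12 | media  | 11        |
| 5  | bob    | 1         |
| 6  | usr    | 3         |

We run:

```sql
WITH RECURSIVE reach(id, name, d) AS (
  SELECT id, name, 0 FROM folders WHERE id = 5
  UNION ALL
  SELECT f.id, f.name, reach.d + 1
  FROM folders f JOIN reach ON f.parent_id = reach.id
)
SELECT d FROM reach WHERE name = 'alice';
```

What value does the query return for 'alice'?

2

Base: id=5 (bob) at d 0.
Iteration 1: rows with parent_id in {5} -> mail (id 7, d 1).
Iteration 2: rows with parent_id in {7} -> alice (id 11, d 2).
Iteration 3: rows with parent_id in {11} -> media (id 12, d 3).
Iteration 4: no rows with parent_id in {12}; recursion stops.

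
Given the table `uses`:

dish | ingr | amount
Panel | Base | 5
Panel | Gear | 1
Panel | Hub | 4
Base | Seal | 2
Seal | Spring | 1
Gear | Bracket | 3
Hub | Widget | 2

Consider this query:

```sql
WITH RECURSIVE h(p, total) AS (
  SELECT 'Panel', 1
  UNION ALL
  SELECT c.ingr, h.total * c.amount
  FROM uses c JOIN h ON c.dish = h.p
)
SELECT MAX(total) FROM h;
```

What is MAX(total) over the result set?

Base: (Panel, total=1).
Iteration 1: components of {Panel} -> Base = 1*5 = 5, Gear = 1*1 = 1, Hub = 1*4 = 4.
Iteration 2: components of {Base,Gear,Hub} -> Bracket = 1*3 = 3, Seal = 5*2 = 10, Widget = 4*2 = 8.
Iteration 3: components of {Bracket,Seal,Widget} -> Spring = 10*1 = 10.
Iteration 4: no further components; recursion stops.
total values: 1, 5, 1, 4, 10, 3, 8, 10; the maximum is 10.

10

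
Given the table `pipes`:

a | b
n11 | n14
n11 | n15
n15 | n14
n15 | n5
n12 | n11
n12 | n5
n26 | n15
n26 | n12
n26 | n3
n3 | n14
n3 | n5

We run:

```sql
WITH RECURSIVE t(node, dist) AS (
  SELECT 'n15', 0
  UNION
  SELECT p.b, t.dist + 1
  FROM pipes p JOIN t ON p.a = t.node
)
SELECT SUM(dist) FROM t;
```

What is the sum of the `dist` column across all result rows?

2

Base: (n15, dist=0).
Iteration 1: edges from {n15} -> (n14, dist=1), (n5, dist=1).
Iteration 2: no outgoing edges from {n14,n5}; recursion stops.
SUM(dist) = 0 + 1 + 1 = 2.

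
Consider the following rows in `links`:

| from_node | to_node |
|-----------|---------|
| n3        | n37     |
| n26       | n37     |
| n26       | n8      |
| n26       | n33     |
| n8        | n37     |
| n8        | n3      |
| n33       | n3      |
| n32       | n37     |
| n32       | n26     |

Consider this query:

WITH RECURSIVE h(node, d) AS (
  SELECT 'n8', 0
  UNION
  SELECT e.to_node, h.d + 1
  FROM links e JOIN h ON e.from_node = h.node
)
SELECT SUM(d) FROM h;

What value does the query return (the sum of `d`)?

Base: (n8, d=0).
Iteration 1: edges from {n8} -> (n3, d=1), (n37, d=1).
Iteration 2: edges from {n3,n37} -> (n37, d=2).
Iteration 3: no outgoing edges from {n37}; recursion stops.
SUM(d) = 0 + 1 + 1 + 2 = 4.

4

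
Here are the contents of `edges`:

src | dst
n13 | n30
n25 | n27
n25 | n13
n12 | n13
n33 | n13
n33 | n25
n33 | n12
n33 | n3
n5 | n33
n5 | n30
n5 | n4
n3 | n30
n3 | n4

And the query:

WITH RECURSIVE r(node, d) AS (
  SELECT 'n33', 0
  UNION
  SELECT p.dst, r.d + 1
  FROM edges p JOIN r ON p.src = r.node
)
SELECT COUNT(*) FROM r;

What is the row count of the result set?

Base: (n33, d=0).
Iteration 1: edges from {n33} -> (n12, d=1), (n13, d=1), (n25, d=1), (n3, d=1).
Iteration 2: edges from {n12,n13,n25,n3} -> (n13, d=2), (n27, d=2), (n30, d=2), (n4, d=2). [UNION drops 2 duplicate row(s)]
Iteration 3: edges from {n13,n27,n30,n4} -> (n30, d=3).
Iteration 4: no outgoing edges from {n30}; recursion stops.
Total rows emitted: 10.

10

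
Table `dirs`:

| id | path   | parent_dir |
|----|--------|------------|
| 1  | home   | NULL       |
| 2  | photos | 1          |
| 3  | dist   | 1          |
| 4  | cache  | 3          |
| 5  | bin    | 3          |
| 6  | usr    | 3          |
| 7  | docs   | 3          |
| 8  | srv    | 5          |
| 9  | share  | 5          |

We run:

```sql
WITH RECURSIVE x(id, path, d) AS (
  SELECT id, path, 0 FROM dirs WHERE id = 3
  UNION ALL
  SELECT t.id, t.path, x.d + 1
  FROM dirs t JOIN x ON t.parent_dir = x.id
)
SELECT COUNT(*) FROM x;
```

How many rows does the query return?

Base: id=3 (dist) at d 0.
Iteration 1: rows with parent_dir in {3} -> cache (id 4, d 1), bin (id 5, d 1), usr (id 6, d 1), docs (id 7, d 1).
Iteration 2: rows with parent_dir in {4,5,6,7} -> srv (id 8, d 2), share (id 9, d 2).
Iteration 3: no rows with parent_dir in {8,9}; recursion stops.
Total rows emitted: 7.

7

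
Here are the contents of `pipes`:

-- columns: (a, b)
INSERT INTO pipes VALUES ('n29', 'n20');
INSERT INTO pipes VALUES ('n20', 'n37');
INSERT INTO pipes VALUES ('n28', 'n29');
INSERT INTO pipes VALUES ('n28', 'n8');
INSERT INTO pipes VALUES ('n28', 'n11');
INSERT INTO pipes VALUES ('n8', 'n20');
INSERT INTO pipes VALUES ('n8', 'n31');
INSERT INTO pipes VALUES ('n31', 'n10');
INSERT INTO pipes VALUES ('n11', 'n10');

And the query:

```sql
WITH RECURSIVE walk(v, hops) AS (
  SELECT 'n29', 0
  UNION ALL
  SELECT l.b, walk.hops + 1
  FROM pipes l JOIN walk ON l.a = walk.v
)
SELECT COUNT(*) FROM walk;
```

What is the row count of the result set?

Base: (n29, hops=0).
Iteration 1: edges from {n29} -> (n20, hops=1).
Iteration 2: edges from {n20} -> (n37, hops=2).
Iteration 3: no outgoing edges from {n37}; recursion stops.
Total rows emitted: 3.

3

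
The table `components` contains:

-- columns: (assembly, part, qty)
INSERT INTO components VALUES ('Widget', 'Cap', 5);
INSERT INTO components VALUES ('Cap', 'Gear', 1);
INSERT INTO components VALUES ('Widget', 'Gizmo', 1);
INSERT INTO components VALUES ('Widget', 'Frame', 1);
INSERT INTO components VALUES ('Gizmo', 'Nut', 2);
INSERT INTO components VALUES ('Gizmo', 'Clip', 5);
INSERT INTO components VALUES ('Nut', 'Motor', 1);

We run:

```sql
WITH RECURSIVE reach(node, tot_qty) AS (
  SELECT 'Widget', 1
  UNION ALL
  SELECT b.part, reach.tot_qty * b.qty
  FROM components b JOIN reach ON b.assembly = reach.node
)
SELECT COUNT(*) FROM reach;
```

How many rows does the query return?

8

Base: (Widget, tot_qty=1).
Iteration 1: components of {Widget} -> Cap = 1*5 = 5, Frame = 1*1 = 1, Gizmo = 1*1 = 1.
Iteration 2: components of {Cap,Frame,Gizmo} -> Clip = 1*5 = 5, Gear = 5*1 = 5, Nut = 1*2 = 2.
Iteration 3: components of {Clip,Gear,Nut} -> Motor = 2*1 = 2.
Iteration 4: no further components; recursion stops.
Total rows emitted: 8.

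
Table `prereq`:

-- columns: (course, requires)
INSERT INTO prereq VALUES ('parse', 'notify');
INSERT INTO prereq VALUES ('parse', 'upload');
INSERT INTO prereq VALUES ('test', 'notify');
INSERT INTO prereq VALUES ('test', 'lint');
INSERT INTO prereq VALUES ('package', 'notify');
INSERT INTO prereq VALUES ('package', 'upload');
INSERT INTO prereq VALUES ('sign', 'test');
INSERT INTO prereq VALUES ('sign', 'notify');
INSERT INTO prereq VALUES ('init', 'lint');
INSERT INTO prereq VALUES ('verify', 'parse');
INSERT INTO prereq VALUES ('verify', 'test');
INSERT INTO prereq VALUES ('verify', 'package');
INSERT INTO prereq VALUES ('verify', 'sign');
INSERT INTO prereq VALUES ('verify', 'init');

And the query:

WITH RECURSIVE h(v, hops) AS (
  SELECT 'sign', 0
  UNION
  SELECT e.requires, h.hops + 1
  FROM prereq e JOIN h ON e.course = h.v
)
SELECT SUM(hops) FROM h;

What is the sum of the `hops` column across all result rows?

Base: (sign, hops=0).
Iteration 1: edges from {sign} -> (notify, hops=1), (test, hops=1).
Iteration 2: edges from {notify,test} -> (lint, hops=2), (notify, hops=2).
Iteration 3: no outgoing edges from {lint,notify}; recursion stops.
SUM(hops) = 0 + 1 + 1 + 2 + 2 = 6.

6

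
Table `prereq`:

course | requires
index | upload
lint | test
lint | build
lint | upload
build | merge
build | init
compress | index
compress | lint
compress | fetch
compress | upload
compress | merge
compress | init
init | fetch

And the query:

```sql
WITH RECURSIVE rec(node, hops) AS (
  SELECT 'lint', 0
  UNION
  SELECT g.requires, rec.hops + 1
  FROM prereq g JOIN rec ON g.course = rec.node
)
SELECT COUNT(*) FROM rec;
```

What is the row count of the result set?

Base: (lint, hops=0).
Iteration 1: edges from {lint} -> (build, hops=1), (test, hops=1), (upload, hops=1).
Iteration 2: edges from {build,test,upload} -> (init, hops=2), (merge, hops=2).
Iteration 3: edges from {init,merge} -> (fetch, hops=3).
Iteration 4: no outgoing edges from {fetch}; recursion stops.
Total rows emitted: 7.

7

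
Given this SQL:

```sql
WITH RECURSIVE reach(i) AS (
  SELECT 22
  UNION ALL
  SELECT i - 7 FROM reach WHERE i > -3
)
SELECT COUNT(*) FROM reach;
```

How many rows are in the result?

5

Base: i=22.
Iteration 1: 22 > -3 holds -> i = 22 - 7 = 15.
Iteration 2: 15 > -3 holds -> i = 15 - 7 = 8.
Iteration 3: 8 > -3 holds -> i = 8 - 7 = 1.
Iteration 4: 1 > -3 holds -> i = 1 - 7 = -6.
Iteration 5: -6 > -3 fails; recursion stops.
Total rows emitted: 5.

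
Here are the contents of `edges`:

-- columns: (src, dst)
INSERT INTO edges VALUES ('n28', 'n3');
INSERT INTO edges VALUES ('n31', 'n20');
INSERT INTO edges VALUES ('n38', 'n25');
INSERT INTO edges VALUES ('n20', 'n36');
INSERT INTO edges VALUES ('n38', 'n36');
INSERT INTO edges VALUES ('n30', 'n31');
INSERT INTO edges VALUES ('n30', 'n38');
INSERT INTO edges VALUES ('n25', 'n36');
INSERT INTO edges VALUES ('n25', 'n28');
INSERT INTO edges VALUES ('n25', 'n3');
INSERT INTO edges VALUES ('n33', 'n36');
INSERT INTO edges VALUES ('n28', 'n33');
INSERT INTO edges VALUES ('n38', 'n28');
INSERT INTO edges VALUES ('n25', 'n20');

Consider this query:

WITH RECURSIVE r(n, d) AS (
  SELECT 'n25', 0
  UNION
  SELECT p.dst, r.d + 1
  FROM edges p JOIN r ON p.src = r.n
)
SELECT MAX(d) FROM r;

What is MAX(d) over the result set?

3

Base: (n25, d=0).
Iteration 1: edges from {n25} -> (n20, d=1), (n28, d=1), (n3, d=1), (n36, d=1).
Iteration 2: edges from {n20,n28,n3,n36} -> (n3, d=2), (n33, d=2), (n36, d=2).
Iteration 3: edges from {n3,n33,n36} -> (n36, d=3).
Iteration 4: no outgoing edges from {n36}; recursion stops.
d values: 0, 1, 1, 1, 1, 2, 2, 2, 3; the maximum is 3.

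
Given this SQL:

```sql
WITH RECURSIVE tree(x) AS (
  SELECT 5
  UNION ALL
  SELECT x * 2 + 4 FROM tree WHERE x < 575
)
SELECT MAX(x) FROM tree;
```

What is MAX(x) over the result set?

Base: x=5.
Iteration 1: 5 < 575 holds -> x = 5 * 2 + 4 = 14.
Iteration 2: 14 < 575 holds -> x = 14 * 2 + 4 = 32.
Iteration 3: 32 < 575 holds -> x = 32 * 2 + 4 = 68.
Iteration 4: 68 < 575 holds -> x = 68 * 2 + 4 = 140.
Iteration 5: 140 < 575 holds -> x = 140 * 2 + 4 = 284.
Iteration 6: 284 < 575 holds -> x = 284 * 2 + 4 = 572.
Iteration 7: 572 < 575 holds -> x = 572 * 2 + 4 = 1148.
Iteration 8: 1148 < 575 fails; recursion stops.
x values: 5, 14, 32, 68, 140, 284, 572, 1148; the maximum is 1148.

1148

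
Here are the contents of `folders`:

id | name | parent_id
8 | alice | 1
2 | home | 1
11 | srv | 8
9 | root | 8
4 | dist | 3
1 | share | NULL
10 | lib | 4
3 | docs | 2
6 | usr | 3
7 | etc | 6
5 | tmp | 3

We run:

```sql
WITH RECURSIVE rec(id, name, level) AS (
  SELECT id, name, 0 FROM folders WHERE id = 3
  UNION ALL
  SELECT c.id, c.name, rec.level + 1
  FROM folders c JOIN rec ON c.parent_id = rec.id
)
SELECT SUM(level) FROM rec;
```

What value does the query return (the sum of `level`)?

Base: id=3 (docs) at level 0.
Iteration 1: rows with parent_id in {3} -> dist (id 4, level 1), tmp (id 5, level 1), usr (id 6, level 1).
Iteration 2: rows with parent_id in {4,5,6} -> etc (id 7, level 2), lib (id 10, level 2).
Iteration 3: no rows with parent_id in {7,10}; recursion stops.
SUM(level) = 0 + 1 + 1 + 1 + 2 + 2 = 7.

7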